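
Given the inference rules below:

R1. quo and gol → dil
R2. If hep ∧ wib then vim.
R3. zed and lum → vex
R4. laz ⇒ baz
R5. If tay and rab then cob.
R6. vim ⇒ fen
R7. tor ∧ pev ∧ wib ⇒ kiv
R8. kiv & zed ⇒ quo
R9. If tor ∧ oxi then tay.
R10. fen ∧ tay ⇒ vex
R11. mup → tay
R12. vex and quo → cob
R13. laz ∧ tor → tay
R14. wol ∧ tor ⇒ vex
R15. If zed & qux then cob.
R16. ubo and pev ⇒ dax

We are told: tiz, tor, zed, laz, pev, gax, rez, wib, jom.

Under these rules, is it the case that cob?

No

Forward chaining from the given facts derives: baz, kiv, quo, tay.
Rules concluding cob: R5 needs rab; R12 needs vex; R15 needs qux — none of these are established.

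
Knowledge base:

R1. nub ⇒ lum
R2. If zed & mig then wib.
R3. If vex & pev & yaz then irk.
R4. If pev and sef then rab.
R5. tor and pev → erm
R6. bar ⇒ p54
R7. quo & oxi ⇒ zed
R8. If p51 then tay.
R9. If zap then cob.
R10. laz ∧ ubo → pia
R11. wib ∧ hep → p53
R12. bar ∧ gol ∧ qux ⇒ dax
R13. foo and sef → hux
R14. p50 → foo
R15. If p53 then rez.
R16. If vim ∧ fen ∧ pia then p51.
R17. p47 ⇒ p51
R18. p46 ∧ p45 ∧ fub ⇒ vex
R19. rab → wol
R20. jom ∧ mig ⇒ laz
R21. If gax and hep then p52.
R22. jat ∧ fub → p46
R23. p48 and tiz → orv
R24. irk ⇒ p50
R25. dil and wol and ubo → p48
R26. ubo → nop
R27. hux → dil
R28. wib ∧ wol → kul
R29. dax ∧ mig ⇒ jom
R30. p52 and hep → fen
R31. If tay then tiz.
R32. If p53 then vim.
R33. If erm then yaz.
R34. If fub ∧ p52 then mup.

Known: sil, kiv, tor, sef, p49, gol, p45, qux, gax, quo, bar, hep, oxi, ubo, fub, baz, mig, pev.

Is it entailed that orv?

Forward chaining from the given facts derives: rab, erm, p54, zed, dax, wol, p52, nop, jom, fen, yaz, mup, wib, p53, rez, laz, kul, vim, pia, p51, tay, tiz.
The only rule concluding orv is R23, which needs p48; that is never established.

No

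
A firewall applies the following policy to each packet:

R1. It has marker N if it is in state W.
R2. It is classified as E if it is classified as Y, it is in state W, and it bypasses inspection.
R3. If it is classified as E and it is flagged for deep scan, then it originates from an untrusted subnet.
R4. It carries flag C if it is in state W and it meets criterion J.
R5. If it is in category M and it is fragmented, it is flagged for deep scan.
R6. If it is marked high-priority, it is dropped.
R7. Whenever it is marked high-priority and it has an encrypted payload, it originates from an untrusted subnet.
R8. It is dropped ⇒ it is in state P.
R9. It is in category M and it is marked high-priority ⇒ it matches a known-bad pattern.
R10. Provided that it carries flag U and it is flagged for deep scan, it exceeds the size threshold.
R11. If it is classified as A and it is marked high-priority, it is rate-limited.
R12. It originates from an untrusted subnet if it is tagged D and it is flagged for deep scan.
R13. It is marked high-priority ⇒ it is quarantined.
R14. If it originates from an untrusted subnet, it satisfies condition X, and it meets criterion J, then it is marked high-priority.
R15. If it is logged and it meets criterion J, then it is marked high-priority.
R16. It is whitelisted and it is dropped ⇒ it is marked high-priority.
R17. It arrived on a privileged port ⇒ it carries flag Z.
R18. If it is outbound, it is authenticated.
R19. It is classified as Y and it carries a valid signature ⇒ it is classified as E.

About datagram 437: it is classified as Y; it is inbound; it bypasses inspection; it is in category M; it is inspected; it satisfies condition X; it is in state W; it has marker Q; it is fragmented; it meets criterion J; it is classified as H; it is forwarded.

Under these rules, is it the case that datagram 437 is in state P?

By R2 (it is classified as Y, it is in state W, it bypasses inspection): it is classified as E.
By R5 (it is in category M, it is fragmented): it is flagged for deep scan.
By R3 (it is classified as E, it is flagged for deep scan): it originates from an untrusted subnet.
By R14 (it originates from an untrusted subnet, it satisfies condition X, it meets criterion J): it is marked high-priority.
By R6 (it is marked high-priority): it is dropped.
By R8 (it is dropped): it is in state P.

Yes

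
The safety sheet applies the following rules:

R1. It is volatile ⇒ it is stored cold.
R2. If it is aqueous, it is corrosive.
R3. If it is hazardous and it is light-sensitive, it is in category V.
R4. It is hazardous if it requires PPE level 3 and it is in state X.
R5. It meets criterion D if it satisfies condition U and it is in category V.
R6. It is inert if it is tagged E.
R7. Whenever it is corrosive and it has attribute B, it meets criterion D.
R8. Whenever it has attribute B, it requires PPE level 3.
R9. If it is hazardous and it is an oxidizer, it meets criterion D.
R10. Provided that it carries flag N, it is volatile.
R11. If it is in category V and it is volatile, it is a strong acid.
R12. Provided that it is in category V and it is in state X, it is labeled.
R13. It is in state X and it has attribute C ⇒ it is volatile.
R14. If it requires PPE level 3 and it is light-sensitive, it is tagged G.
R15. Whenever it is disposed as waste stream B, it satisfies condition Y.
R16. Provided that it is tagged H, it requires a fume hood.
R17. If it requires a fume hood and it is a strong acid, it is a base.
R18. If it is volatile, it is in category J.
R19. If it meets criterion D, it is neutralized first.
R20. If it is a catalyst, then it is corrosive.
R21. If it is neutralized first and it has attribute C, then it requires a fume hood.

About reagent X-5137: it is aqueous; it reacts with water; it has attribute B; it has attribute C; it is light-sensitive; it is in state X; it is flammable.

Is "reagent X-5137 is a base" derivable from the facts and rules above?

Yes

By R2 (it is aqueous): it is corrosive.
By R7 (it is corrosive, it has attribute B): it meets criterion D.
By R8 (it has attribute B): it requires PPE level 3.
By R13 (it is in state X, it has attribute C): it is volatile.
By R19 (it meets criterion D): it is neutralized first.
By R21 (it is neutralized first, it has attribute C): it requires a fume hood.
By R4 (it requires PPE level 3, it is in state X): it is hazardous.
By R3 (it is hazardous, it is light-sensitive): it is in category V.
By R11 (it is in category V, it is volatile): it is a strong acid.
By R17 (it requires a fume hood, it is a strong acid): it is a base.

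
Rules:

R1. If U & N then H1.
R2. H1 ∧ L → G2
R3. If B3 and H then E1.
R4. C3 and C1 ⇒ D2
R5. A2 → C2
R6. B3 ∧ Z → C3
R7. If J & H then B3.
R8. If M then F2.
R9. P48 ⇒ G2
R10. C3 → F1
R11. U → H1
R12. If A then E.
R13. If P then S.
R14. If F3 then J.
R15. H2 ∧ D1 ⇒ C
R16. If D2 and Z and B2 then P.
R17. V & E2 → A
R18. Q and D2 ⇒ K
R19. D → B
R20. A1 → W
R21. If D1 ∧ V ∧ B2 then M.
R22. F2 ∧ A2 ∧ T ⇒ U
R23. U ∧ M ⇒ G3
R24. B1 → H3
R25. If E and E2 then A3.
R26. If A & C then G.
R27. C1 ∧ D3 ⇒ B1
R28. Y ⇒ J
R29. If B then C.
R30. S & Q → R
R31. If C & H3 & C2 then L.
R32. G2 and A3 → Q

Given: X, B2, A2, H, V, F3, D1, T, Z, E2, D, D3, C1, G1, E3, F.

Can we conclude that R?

Yes

C2  (by R5: A2)
J  (by R14: F3)
A  (by R17: V, E2)
B  (by R19: D)
M  (by R21: D1, V, B2)
B1  (by R27: C1, D3)
C  (by R29: B)
B3  (by R7: J, H)
F2  (by R8: M)
E  (by R12: A)
U  (by R22: F2, A2, T)
H3  (by R24: B1)
A3  (by R25: E, E2)
L  (by R31: C, H3, C2)
C3  (by R6: B3, Z)
H1  (by R11: U)
G2  (by R2: H1, L)
D2  (by R4: C3, C1)
P  (by R16: D2, Z, B2)
Q  (by R32: G2, A3)
S  (by R13: P)
R  (by R30: S, Q)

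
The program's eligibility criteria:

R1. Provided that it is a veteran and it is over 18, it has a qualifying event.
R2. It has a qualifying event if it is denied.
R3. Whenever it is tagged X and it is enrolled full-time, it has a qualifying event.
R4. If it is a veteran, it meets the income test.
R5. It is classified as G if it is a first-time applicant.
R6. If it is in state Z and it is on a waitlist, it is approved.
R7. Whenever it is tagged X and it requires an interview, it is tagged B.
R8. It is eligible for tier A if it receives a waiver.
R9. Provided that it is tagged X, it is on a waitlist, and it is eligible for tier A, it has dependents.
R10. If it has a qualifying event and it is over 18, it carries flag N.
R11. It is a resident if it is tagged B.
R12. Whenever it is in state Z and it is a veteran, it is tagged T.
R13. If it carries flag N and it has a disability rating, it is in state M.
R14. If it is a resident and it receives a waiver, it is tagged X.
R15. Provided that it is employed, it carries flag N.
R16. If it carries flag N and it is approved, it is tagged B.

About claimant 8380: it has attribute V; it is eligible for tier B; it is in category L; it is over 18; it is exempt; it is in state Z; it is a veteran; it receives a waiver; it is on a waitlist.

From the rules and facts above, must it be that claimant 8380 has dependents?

By R1 (it is a veteran, it is over 18): it has a qualifying event.
By R6 (it is in state Z, it is on a waitlist): it is approved.
By R8 (it receives a waiver): it is eligible for tier A.
By R10 (it has a qualifying event, it is over 18): it carries flag N.
By R16 (it carries flag N, it is approved): it is tagged B.
By R11 (it is tagged B): it is a resident.
By R14 (it is a resident, it receives a waiver): it is tagged X.
By R9 (it is tagged X, it is on a waitlist, it is eligible for tier A): it has dependents.

Yes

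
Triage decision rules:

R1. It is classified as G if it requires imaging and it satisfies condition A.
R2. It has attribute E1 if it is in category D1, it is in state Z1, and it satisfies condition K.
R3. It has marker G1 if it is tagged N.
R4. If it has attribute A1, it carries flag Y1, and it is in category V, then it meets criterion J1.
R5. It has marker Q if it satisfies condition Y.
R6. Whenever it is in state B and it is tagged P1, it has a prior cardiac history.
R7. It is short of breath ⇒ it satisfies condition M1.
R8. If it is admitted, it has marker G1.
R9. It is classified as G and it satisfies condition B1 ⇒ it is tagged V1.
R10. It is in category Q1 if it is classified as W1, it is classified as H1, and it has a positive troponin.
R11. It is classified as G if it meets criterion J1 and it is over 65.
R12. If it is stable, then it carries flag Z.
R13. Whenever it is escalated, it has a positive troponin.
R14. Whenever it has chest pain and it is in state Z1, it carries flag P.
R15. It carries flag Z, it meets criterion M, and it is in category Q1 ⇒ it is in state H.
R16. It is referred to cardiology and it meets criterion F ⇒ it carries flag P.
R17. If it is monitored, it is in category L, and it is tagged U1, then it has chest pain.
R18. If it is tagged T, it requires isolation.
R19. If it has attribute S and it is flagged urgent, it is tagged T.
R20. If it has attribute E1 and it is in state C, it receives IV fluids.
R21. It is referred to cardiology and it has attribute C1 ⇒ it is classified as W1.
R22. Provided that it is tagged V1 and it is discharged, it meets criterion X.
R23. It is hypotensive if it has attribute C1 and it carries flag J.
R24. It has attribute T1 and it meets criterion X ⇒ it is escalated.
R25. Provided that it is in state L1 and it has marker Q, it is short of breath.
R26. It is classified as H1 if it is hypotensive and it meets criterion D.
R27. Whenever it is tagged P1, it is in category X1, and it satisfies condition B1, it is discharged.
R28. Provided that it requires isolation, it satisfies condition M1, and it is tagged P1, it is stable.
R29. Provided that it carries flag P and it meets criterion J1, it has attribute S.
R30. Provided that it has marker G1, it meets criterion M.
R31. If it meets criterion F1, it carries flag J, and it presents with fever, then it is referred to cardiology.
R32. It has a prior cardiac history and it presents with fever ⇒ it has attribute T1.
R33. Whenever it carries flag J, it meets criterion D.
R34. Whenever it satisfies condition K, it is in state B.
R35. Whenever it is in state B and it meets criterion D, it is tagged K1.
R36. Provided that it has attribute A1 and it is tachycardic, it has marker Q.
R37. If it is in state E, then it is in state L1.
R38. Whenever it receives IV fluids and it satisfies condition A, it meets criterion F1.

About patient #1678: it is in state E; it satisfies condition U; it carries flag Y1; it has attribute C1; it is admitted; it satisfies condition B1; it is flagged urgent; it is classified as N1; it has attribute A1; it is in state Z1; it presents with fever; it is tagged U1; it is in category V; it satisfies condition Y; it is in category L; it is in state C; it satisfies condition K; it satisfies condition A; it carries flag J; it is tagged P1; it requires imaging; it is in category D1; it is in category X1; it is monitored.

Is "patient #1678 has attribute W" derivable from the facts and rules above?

Forward chaining from the given facts derives: is classified as G, has attribute E1, meets criterion J1, has marker Q, has marker G1, is tagged V1, has chest pain, receives IV fluids, is hypotensive, is discharged, meets criterion M, meets criterion D, is in state B, is tagged K1, is in state L1, meets criterion F1, has a prior cardiac history, carries flag P, meets criterion X, is short of breath, is classified as H1, has attribute S, is referred to cardiology, has attribute T1, satisfies condition M1, is tagged T, is classified as W1, is escalated, has a positive troponin, requires isolation, is stable, is in category Q1, carries flag Z, is in state H.
No rule has "it has attribute W" as its conclusion, and it is not among the given facts.

No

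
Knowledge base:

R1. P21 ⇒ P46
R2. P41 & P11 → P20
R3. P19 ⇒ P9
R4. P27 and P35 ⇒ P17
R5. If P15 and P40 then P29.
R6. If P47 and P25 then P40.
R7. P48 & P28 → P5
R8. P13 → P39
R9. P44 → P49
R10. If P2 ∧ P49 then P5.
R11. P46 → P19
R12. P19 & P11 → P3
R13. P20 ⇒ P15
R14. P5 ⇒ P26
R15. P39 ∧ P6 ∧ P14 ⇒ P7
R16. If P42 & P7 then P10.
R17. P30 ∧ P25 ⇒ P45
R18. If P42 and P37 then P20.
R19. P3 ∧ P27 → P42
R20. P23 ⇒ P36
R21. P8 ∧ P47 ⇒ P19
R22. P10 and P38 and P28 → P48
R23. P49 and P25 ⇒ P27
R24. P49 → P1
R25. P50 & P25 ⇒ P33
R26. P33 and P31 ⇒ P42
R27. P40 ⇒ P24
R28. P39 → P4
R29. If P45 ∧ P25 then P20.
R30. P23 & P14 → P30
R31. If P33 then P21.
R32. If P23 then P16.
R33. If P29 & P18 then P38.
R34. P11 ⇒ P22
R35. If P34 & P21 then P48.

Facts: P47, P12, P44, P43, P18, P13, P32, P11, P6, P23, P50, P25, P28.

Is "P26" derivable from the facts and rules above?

No

Forward chaining from the given facts derives: P40, P39, P49, P36, P27, P1, P33, P24, P4, P21, P16, P22, P46, P19, P3, P42, P9.
The only rule concluding P26 is R14, which needs P5; that is never established.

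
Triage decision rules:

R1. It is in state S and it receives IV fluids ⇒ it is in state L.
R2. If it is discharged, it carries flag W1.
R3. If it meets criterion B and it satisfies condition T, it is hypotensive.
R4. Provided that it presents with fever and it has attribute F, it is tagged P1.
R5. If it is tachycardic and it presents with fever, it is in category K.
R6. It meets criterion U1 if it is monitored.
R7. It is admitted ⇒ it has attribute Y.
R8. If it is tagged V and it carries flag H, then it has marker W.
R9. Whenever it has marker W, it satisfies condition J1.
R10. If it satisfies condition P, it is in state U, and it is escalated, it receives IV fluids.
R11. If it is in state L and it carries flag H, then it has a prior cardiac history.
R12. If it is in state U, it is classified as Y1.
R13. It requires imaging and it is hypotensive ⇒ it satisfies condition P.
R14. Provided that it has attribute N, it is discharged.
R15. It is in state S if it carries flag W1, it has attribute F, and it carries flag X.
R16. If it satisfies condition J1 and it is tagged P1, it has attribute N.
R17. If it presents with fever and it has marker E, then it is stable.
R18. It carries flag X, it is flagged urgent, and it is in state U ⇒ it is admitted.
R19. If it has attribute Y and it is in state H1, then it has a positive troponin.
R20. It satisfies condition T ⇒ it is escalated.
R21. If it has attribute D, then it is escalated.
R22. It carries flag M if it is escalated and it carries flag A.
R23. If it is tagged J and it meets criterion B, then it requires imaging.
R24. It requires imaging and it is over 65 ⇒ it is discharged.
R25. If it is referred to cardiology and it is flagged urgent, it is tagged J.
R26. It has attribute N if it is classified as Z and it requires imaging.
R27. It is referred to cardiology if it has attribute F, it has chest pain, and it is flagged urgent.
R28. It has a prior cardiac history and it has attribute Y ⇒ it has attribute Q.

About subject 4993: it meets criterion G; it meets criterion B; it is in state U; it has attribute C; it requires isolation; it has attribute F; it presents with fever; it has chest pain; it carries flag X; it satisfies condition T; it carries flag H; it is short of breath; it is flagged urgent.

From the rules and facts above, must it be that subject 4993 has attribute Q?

No

Forward chaining from the given facts derives: is hypotensive, is tagged P1, is classified as Y1, is admitted, is escalated, is referred to cardiology, has attribute Y, is tagged J, requires imaging, satisfies condition P, receives IV fluids.
The only rule concluding "it has attribute Q" is R28, which needs "it has a prior cardiac history"; that is never established.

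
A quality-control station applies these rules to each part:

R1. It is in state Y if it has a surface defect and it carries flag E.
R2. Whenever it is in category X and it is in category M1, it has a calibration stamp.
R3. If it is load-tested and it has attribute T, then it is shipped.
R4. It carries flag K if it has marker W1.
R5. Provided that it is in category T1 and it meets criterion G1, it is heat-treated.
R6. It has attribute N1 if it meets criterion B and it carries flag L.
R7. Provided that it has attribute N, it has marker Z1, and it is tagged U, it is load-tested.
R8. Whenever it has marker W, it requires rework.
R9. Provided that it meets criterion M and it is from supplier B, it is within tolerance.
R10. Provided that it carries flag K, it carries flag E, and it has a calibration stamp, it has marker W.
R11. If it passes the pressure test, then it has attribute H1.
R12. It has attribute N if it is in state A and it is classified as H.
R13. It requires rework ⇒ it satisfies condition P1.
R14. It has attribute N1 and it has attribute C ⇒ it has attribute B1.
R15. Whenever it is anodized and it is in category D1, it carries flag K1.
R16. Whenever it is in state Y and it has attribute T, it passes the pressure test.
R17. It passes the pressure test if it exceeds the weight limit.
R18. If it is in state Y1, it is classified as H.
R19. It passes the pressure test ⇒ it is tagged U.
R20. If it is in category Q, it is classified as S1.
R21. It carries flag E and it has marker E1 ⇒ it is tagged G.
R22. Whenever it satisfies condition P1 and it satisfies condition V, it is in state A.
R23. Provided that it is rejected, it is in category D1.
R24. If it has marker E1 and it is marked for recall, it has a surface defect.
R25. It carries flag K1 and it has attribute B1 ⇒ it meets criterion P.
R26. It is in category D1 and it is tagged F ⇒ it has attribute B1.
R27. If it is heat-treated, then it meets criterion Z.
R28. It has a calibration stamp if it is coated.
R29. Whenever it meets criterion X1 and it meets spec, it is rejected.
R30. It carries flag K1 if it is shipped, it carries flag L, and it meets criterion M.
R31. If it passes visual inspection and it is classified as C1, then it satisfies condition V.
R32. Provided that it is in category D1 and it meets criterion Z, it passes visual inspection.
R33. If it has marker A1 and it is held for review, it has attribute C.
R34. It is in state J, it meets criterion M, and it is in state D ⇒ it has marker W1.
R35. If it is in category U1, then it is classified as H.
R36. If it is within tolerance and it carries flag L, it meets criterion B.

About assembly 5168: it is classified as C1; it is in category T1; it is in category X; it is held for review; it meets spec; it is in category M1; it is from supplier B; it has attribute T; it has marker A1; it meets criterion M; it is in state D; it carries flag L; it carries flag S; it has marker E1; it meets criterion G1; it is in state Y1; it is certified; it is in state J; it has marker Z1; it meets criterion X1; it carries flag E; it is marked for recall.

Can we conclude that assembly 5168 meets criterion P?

Yes

By R2 (it is in category X, it is in category M1): it has a calibration stamp.
By R5 (it is in category T1, it meets criterion G1): it is heat-treated.
By R9 (it meets criterion M, it is from supplier B): it is within tolerance.
By R18 (it is in state Y1): it is classified as H.
By R24 (it has marker E1, it is marked for recall): it has a surface defect.
By R27 (it is heat-treated): it meets criterion Z.
By R29 (it meets criterion X1, it meets spec): it is rejected.
By R33 (it has marker A1, it is held for review): it has attribute C.
By R34 (it is in state J, it meets criterion M, it is in state D): it has marker W1.
By R36 (it is within tolerance, it carries flag L): it meets criterion B.
By R1 (it has a surface defect, it carries flag E): it is in state Y.
By R4 (it has marker W1): it carries flag K.
By R6 (it meets criterion B, it carries flag L): it has attribute N1.
By R10 (it carries flag K, it carries flag E, it has a calibration stamp): it has marker W.
By R14 (it has attribute N1, it has attribute C): it has attribute B1.
By R16 (it is in state Y, it has attribute T): it passes the pressure test.
By R19 (it passes the pressure test): it is tagged U.
By R23 (it is rejected): it is in category D1.
By R32 (it is in category D1, it meets criterion Z): it passes visual inspection.
By R8 (it has marker W): it requires rework.
By R13 (it requires rework): it satisfies condition P1.
By R31 (it passes visual inspection, it is classified as C1): it satisfies condition V.
By R22 (it satisfies condition P1, it satisfies condition V): it is in state A.
By R12 (it is in state A, it is classified as H): it has attribute N.
By R7 (it has attribute N, it has marker Z1, it is tagged U): it is load-tested.
By R3 (it is load-tested, it has attribute T): it is shipped.
By R30 (it is shipped, it carries flag L, it meets criterion M): it carries flag K1.
By R25 (it carries flag K1, it has attribute B1): it meets criterion P.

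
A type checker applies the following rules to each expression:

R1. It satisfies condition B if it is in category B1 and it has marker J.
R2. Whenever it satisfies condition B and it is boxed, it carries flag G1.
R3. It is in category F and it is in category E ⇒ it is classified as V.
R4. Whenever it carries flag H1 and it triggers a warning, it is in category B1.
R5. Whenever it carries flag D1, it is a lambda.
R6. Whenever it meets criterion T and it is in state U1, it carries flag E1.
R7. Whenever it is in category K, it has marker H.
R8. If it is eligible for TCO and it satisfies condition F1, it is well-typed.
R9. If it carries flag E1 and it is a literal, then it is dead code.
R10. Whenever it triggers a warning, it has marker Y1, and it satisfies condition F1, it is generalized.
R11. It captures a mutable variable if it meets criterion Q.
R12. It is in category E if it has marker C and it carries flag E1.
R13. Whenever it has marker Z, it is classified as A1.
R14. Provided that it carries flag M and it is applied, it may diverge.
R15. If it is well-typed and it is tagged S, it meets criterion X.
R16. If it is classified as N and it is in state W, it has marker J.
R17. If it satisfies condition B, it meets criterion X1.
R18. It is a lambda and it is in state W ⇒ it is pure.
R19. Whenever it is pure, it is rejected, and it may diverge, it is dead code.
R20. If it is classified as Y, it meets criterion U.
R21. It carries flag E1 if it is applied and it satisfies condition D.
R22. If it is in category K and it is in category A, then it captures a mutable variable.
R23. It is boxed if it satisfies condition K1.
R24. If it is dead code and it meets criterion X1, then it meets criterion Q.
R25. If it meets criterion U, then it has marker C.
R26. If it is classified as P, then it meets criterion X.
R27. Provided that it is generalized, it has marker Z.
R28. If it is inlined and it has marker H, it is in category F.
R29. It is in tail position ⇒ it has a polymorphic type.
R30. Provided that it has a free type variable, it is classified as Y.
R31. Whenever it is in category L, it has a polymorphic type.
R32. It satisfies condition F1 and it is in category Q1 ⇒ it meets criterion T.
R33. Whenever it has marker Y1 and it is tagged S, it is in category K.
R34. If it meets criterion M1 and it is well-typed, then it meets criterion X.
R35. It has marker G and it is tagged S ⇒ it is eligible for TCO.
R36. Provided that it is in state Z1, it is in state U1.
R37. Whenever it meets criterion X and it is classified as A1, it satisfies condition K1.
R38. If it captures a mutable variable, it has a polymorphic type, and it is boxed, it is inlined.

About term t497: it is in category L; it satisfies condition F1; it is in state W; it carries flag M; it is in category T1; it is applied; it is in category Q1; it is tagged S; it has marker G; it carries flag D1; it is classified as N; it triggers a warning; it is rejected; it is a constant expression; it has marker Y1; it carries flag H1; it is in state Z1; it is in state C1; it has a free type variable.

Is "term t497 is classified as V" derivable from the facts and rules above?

By R4 (it carries flag H1, it triggers a warning): it is in category B1.
By R5 (it carries flag D1): it is a lambda.
By R10 (it triggers a warning, it has marker Y1, it satisfies condition F1): it is generalized.
By R14 (it carries flag M, it is applied): it may diverge.
By R16 (it is classified as N, it is in state W): it has marker J.
By R18 (it is a lambda, it is in state W): it is pure.
By R19 (it is pure, it is rejected, it may diverge): it is dead code.
By R27 (it is generalized): it has marker Z.
By R30 (it has a free type variable): it is classified as Y.
By R31 (it is in category L): it has a polymorphic type.
By R32 (it satisfies condition F1, it is in category Q1): it meets criterion T.
By R33 (it has marker Y1, it is tagged S): it is in category K.
By R35 (it has marker G, it is tagged S): it is eligible for TCO.
By R36 (it is in state Z1): it is in state U1.
By R1 (it is in category B1, it has marker J): it satisfies condition B.
By R6 (it meets criterion T, it is in state U1): it carries flag E1.
By R7 (it is in category K): it has marker H.
By R8 (it is eligible for TCO, it satisfies condition F1): it is well-typed.
By R13 (it has marker Z): it is classified as A1.
By R15 (it is well-typed, it is tagged S): it meets criterion X.
By R17 (it satisfies condition B): it meets criterion X1.
By R20 (it is classified as Y): it meets criterion U.
By R24 (it is dead code, it meets criterion X1): it meets criterion Q.
By R25 (it meets criterion U): it has marker C.
By R37 (it meets criterion X, it is classified as A1): it satisfies condition K1.
By R11 (it meets criterion Q): it captures a mutable variable.
By R12 (it has marker C, it carries flag E1): it is in category E.
By R23 (it satisfies condition K1): it is boxed.
By R38 (it captures a mutable variable, it has a polymorphic type, it is boxed): it is inlined.
By R28 (it is inlined, it has marker H): it is in category F.
By R3 (it is in category F, it is in category E): it is classified as V.

Yes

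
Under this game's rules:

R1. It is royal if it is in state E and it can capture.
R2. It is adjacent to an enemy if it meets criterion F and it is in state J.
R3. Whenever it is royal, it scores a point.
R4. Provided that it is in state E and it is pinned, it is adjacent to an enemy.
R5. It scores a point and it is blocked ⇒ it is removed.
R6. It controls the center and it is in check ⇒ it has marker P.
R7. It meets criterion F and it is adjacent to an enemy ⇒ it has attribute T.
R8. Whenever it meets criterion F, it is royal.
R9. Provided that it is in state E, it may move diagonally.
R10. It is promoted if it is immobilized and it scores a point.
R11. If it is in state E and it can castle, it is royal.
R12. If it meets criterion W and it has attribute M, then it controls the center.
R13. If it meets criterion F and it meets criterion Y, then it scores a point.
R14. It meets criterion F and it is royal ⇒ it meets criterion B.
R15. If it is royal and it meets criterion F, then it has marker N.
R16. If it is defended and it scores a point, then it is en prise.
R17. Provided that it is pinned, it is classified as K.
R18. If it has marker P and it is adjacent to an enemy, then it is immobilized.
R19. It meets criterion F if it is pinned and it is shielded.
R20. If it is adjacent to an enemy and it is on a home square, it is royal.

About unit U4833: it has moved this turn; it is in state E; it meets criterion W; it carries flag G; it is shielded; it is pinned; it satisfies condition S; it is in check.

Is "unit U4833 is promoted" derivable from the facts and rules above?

No

Forward chaining from the given facts derives: is adjacent to an enemy, may move diagonally, is classified as K, meets criterion F, has attribute T, is royal, meets criterion B, has marker N, scores a point.
The only rule concluding "it is promoted" is R10, which needs "it is immobilized"; that is never established.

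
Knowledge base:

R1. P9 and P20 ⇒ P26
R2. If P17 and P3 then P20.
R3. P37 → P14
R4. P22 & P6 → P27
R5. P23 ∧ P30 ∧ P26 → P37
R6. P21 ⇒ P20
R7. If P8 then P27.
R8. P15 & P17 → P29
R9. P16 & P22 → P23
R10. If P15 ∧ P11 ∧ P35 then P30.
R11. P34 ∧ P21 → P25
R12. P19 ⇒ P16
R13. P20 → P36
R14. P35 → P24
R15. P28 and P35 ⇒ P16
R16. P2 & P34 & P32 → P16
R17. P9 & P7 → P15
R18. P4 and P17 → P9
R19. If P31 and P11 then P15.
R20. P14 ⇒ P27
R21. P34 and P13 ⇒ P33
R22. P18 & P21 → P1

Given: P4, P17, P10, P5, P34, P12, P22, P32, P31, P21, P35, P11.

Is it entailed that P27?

Forward chaining from the given facts derives: P20, P25, P36, P24, P9, P15, P26, P29, P30.
Rules concluding P27: R4 needs P6; R7 needs P8; R20 needs P14 — none of these are established.

No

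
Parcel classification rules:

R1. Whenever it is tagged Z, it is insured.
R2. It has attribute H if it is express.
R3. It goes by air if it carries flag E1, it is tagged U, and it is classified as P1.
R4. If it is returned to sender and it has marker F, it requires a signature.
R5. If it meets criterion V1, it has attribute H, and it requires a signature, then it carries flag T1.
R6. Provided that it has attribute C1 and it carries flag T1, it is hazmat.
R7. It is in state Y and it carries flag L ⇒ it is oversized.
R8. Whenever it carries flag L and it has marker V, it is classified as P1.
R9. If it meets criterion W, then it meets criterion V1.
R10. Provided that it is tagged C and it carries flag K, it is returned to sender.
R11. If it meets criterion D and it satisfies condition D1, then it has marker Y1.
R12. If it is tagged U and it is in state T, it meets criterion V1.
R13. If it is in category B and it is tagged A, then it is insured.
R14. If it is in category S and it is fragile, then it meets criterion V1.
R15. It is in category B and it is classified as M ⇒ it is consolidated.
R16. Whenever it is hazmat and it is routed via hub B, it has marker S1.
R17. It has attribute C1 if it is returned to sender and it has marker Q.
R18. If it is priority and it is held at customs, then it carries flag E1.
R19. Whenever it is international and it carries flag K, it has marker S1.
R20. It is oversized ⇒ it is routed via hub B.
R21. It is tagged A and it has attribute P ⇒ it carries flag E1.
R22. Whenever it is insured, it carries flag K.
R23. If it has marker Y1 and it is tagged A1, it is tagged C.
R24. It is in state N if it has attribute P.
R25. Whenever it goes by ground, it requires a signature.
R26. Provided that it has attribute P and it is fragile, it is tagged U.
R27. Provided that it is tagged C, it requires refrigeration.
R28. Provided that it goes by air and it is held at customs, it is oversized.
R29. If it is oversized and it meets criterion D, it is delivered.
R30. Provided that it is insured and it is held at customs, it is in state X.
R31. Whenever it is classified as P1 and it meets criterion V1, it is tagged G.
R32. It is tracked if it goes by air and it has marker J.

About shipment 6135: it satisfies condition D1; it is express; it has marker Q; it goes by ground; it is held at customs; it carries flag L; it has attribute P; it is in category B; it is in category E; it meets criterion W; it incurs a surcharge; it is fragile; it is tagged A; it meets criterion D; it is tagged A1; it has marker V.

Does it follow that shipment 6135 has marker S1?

By R2 (it is express): it has attribute H.
By R8 (it carries flag L, it has marker V): it is classified as P1.
By R9 (it meets criterion W): it meets criterion V1.
By R11 (it meets criterion D, it satisfies condition D1): it has marker Y1.
By R13 (it is in category B, it is tagged A): it is insured.
By R21 (it is tagged A, it has attribute P): it carries flag E1.
By R22 (it is insured): it carries flag K.
By R23 (it has marker Y1, it is tagged A1): it is tagged C.
By R25 (it goes by ground): it requires a signature.
By R26 (it has attribute P, it is fragile): it is tagged U.
By R3 (it carries flag E1, it is tagged U, it is classified as P1): it goes by air.
By R5 (it meets criterion V1, it has attribute H, it requires a signature): it carries flag T1.
By R10 (it is tagged C, it carries flag K): it is returned to sender.
By R17 (it is returned to sender, it has marker Q): it has attribute C1.
By R28 (it goes by air, it is held at customs): it is oversized.
By R6 (it has attribute C1, it carries flag T1): it is hazmat.
By R20 (it is oversized): it is routed via hub B.
By R16 (it is hazmat, it is routed via hub B): it has marker S1.

Yes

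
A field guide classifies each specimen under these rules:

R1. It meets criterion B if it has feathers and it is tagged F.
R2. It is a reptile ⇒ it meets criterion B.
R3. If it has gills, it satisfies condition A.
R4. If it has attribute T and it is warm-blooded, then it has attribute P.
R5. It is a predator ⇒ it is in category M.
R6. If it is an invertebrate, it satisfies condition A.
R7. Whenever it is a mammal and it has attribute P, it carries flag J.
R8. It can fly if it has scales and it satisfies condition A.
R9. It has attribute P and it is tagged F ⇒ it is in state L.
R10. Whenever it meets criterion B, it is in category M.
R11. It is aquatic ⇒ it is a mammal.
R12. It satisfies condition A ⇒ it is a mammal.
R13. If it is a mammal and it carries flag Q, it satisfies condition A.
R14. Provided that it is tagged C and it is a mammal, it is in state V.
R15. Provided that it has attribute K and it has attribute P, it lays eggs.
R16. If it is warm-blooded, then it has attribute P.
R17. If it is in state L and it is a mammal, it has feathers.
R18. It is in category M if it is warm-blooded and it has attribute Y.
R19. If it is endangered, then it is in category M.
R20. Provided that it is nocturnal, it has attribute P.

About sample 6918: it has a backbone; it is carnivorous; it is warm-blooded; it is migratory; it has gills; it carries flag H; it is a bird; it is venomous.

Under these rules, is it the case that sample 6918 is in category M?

Forward chaining from the given facts derives: satisfies condition A, is a mammal, has attribute P, carries flag J.
Rules concluding "it is in category M": R5 needs "it is a predator"; R10 needs "it meets criterion B"; R18 needs "it has attribute Y"; R19 needs "it is endangered" — none of these are established.

No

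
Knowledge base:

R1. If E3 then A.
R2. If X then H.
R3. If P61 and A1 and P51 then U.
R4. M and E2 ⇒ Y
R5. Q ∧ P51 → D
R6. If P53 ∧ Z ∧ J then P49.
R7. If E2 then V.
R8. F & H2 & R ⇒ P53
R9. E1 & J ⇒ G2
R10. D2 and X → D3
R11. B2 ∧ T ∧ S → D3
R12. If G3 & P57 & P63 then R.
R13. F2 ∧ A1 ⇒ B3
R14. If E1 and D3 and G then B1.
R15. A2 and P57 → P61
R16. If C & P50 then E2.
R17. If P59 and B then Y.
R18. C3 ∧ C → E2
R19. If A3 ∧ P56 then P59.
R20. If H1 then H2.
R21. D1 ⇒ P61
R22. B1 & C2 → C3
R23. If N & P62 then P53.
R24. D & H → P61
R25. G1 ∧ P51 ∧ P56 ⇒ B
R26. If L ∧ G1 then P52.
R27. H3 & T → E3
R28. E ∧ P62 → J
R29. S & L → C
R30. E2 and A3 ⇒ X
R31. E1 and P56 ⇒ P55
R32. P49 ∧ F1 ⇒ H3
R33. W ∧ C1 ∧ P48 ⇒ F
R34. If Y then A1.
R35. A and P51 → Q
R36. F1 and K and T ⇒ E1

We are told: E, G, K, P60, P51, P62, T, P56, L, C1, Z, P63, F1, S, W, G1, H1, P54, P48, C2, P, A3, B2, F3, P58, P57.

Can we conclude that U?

No

Forward chaining from the given facts derives: D3, P59, H2, B, P52, J, C, F, E1, G2, B1, Y, C3, P55, A1, E2, X, H, V.
The only rule concluding U is R3, which needs P61; that is never established.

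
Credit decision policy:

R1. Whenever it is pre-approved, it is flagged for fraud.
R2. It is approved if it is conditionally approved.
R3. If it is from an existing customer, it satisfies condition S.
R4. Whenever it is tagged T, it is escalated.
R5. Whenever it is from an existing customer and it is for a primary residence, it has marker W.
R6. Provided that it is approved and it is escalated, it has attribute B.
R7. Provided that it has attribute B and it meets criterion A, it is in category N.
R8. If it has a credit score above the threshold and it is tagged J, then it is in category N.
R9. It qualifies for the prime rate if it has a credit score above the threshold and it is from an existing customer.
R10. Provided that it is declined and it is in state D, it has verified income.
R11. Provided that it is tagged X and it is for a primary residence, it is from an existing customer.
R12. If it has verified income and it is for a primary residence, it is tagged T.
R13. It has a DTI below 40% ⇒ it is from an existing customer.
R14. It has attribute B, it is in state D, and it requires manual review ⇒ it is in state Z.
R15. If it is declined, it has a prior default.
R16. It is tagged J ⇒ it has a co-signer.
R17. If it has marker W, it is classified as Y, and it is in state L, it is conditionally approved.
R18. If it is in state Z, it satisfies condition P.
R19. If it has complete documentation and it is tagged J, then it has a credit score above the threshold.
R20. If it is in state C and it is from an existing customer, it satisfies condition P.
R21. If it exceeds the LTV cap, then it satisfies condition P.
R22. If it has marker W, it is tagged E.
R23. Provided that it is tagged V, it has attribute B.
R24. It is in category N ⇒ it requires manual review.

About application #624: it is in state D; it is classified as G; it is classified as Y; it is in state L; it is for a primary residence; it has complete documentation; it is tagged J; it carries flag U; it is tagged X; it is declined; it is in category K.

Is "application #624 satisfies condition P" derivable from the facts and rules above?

Yes

By R10 (it is declined, it is in state D): it has verified income.
By R11 (it is tagged X, it is for a primary residence): it is from an existing customer.
By R12 (it has verified income, it is for a primary residence): it is tagged T.
By R19 (it has complete documentation, it is tagged J): it has a credit score above the threshold.
By R4 (it is tagged T): it is escalated.
By R5 (it is from an existing customer, it is for a primary residence): it has marker W.
By R8 (it has a credit score above the threshold, it is tagged J): it is in category N.
By R17 (it has marker W, it is classified as Y, it is in state L): it is conditionally approved.
By R24 (it is in category N): it requires manual review.
By R2 (it is conditionally approved): it is approved.
By R6 (it is approved, it is escalated): it has attribute B.
By R14 (it has attribute B, it is in state D, it requires manual review): it is in state Z.
By R18 (it is in state Z): it satisfies condition P.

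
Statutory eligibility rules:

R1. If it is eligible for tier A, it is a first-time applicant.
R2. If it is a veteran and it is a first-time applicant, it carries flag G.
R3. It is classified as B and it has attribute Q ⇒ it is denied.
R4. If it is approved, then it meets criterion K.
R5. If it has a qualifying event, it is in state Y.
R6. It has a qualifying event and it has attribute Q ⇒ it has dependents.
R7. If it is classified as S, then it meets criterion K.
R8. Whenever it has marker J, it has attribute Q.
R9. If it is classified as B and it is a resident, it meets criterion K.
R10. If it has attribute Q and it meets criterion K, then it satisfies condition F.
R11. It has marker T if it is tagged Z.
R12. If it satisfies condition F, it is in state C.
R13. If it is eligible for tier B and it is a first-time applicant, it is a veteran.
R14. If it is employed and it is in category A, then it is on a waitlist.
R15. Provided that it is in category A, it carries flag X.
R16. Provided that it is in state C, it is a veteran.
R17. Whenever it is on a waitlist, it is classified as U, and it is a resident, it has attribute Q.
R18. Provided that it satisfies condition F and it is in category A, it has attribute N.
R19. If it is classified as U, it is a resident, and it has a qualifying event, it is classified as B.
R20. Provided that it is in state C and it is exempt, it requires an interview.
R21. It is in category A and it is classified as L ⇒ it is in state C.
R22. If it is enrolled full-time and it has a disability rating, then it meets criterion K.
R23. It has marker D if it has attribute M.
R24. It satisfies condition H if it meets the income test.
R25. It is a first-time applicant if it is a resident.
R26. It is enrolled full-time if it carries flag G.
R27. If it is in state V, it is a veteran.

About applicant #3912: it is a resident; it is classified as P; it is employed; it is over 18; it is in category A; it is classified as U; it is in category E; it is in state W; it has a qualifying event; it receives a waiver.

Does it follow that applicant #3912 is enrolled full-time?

Yes

By R14 (it is employed, it is in category A): it is on a waitlist.
By R17 (it is on a waitlist, it is classified as U, it is a resident): it has attribute Q.
By R19 (it is classified as U, it is a resident, it has a qualifying event): it is classified as B.
By R25 (it is a resident): it is a first-time applicant.
By R9 (it is classified as B, it is a resident): it meets criterion K.
By R10 (it has attribute Q, it meets criterion K): it satisfies condition F.
By R12 (it satisfies condition F): it is in state C.
By R16 (it is in state C): it is a veteran.
By R2 (it is a veteran, it is a first-time applicant): it carries flag G.
By R26 (it carries flag G): it is enrolled full-time.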